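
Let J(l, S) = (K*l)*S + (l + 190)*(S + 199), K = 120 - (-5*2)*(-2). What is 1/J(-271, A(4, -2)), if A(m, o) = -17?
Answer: 1/445958 ≈ 2.2424e-6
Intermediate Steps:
K = 100 (K = 120 - (-10)*(-2) = 120 - 1*20 = 120 - 20 = 100)
J(l, S) = (190 + l)*(199 + S) + 100*S*l (J(l, S) = (100*l)*S + (l + 190)*(S + 199) = 100*S*l + (190 + l)*(199 + S) = (190 + l)*(199 + S) + 100*S*l)
1/J(-271, A(4, -2)) = 1/(37810 + 190*(-17) + 199*(-271) + 101*(-17)*(-271)) = 1/(37810 - 3230 - 53929 + 465307) = 1/445958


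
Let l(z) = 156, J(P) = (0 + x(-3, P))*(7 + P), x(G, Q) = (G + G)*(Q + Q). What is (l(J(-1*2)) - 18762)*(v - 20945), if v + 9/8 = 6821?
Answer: 1051248303/4 ≈ 2.6281e+8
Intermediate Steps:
x(G, Q) = 4*G*Q (x(G, Q) = (2*G)*(2*Q) = 4*G*Q)
v = 54559/8 (v = -9/8 + 6821 = 54559/8 ≈ 6819.9)
J(P) = -12*P*(7 + P) (J(P) = (0 + 4*(-3)*P)*(7 + P) = (0 - 12*P)*(7 + P) = (-12*P)*(7 + P) = -12*P*(7 + P))
(l(J(-1*2)) - 18762)*(v - 20945) = (156 - 18762)*(54559/8 - 20945) = -18606*(-113001/8) = 1051248303/4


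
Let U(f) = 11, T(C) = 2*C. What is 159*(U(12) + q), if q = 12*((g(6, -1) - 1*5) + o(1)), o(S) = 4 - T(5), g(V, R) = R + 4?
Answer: -13515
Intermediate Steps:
g(V, R) = 4 + R
o(S) = -6 (o(S) = 4 - 2*5 = 4 - 1*10 = 4 - 10 = -6)
q = -96 (q = 12*(((4 - 1) - 1*5) - 6) = 12*((3 - 5) - 6) = 12*(-2 - 6) = 12*(-8) = -96)
159*(U(12) + q) = 159*(11 - 96) = 159*(-85) = -13515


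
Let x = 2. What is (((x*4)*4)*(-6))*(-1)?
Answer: 192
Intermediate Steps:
(((x*4)*4)*(-6))*(-1) = (((2*4)*4)*(-6))*(-1) = ((8*4)*(-6))*(-1) = (32*(-6))*(-1) = -192*(-1) = 192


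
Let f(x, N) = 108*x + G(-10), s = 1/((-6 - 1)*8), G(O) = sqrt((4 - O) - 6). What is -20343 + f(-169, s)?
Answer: -38595 + 2*sqrt(2) ≈ -38592.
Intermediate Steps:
G(O) = sqrt(-2 - O)
s = -1/56 (s = 1/(-7*8) = 1/(-56) = -1/56 ≈ -0.017857)
f(x, N) = 2*sqrt(2) + 108*x (f(x, N) = 108*x + sqrt(-2 - 1*(-10)) = 108*x + sqrt(-2 + 10) = 108*x + sqrt(8) = 108*x + 2*sqrt(2) = 2*sqrt(2) + 108*x)
-20343 + f(-169, s) = -20343 + (2*sqrt(2) + 108*(-169)) = -20343 + (2*sqrt(2) - 18252) = -20343 + (-18252 + 2*sqrt(2)) = -38595 + 2*sqrt(2)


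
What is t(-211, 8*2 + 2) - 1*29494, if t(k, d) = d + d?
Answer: -29458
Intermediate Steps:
t(k, d) = 2*d
t(-211, 8*2 + 2) - 1*29494 = 2*(8*2 + 2) - 1*29494 = 2*(16 + 2) - 29494 = 2*18 - 29494 = 36 - 29494 = -29458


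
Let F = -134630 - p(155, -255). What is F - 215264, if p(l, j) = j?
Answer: -349639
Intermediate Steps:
F = -134375 (F = -134630 - 1*(-255) = -134630 + 255 = -134375)
F - 215264 = -134375 - 215264 = -349639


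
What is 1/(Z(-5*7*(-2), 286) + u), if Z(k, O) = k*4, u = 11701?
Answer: 1/11981 ≈ 8.3465e-5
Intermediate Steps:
Z(k, O) = 4*k
1/(Z(-5*7*(-2), 286) + u) = 1/(4*(-5*7*(-2)) + 11701) = 1/(4*(-35*(-2)) + 11701) = 1/(4*70 + 11701) = 1/(280 + 11701) = 1/11981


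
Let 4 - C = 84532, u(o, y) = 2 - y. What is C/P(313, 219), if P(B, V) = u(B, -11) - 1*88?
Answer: 28176/25 ≈ 1127.0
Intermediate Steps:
C = -84528 (C = 4 - 1*84532 = 4 - 84532 = -84528)
P(B, V) = -75 (P(B, V) = (2 - 1*(-11)) - 1*88 = (2 + 11) - 88 = 13 - 88 = -75)
C/P(313, 219) = -84528/(-75) = -84528*(-1/75) = 28176/25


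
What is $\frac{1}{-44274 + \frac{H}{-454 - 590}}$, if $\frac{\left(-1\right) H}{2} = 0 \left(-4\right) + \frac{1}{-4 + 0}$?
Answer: $- \frac{2088}{92444113} \approx -2.2587 \cdot 10^{-5}$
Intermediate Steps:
$H = \frac{1}{2}$ ($H = - 2 \left(0 \left(-4\right) + \frac{1}{-4 + 0}\right) = - 2 \left(0 + \frac{1}{-4}\right) = - 2 \left(0 - \frac{1}{4}\right) = \left(-2\right) \left(- \frac{1}{4}\right) = \frac{1}{2} \approx 0.5$)
$\frac{1}{-44274 + \frac{H}{-454 - 590}} = \frac{1}{-44274 + \frac{1}{2 \left(-454 - 590\right)}} = \frac{1}{-44274 + \frac{1}{2 \left(-1044\right)}} = \frac{1}{-44274 + \frac{1}{2} \left(- \frac{1}{1044}\right)} = \frac{1}{-44274 - \frac{1}{2088}} = \frac{1}{- \frac{92444113}{2088}} = - \frac{2088}{92444113}$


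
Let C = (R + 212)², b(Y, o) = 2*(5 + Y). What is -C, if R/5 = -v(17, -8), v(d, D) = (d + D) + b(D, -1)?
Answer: -38809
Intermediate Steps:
b(Y, o) = 10 + 2*Y
v(d, D) = 10 + d + 3*D (v(d, D) = (d + D) + (10 + 2*D) = (D + d) + (10 + 2*D) = 10 + d + 3*D)
R = -15 (R = 5*(-(10 + 17 + 3*(-8))) = 5*(-(10 + 17 - 24)) = 5*(-1*3) = 5*(-3) = -15)
C = 38809 (C = (-15 + 212)² = 197² = 38809)
-C = -1*38809 = -38809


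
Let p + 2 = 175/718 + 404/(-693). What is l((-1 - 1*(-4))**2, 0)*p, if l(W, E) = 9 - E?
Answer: -1163945/55286 ≈ -21.053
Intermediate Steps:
p = -1163945/497574 (p = -2 + (175/718 + 404/(-693)) = -2 + (175*(1/718) + 404*(-1/693)) = -2 + (175/718 - 404/693) = -2 - 168797/497574 = -1163945/497574 ≈ -2.3392)
l((-1 - 1*(-4))**2, 0)*p = (9 - 1*0)*(-1163945/497574) = (9 + 0)*(-1163945/497574) = 9*(-1163945/497574) = -1163945/55286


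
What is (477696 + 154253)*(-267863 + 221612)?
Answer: -29228273199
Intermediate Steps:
(477696 + 154253)*(-267863 + 221612) = 631949*(-46251) = -29228273199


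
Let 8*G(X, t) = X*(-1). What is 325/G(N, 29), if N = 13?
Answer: -200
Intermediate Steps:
G(X, t) = -X/8 (G(X, t) = (X*(-1))/8 = (-X)/8 = -X/8)
325/G(N, 29) = 325/((-⅛*13)) = 325/(-13/8) = 325*(-8/13) = -200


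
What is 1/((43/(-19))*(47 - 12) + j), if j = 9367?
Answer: 19/176468 ≈ 0.00010767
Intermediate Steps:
1/((43/(-19))*(47 - 12) + j) = 1/((43/(-19))*(47 - 12) + 9367) = 1/((43*(-1/19))*35 + 9367) = 1/(-43/19*35 + 9367) = 1/(-1505/19 + 9367) = 1/(176468/19) = 19/176468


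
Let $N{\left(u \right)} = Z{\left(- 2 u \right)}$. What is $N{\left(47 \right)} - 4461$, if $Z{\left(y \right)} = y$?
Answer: $-4555$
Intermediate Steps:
$N{\left(u \right)} = - 2 u$
$N{\left(47 \right)} - 4461 = \left(-2\right) 47 - 4461 = -94 - 4461 = -4555$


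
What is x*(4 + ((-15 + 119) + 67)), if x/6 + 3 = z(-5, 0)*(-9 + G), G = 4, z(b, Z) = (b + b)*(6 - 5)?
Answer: 49350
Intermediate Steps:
z(b, Z) = 2*b (z(b, Z) = (2*b)*1 = 2*b)
x = 282 (x = -18 + 6*((2*(-5))*(-9 + 4)) = -18 + 6*(-10*(-5)) = -18 + 6*50 = -18 + 300 = 282)
x*(4 + ((-15 + 119) + 67)) = 282*(4 + ((-15 + 119) + 67)) = 282*(4 + (104 + 67)) = 282*(4 + 171) = 282*175 = 49350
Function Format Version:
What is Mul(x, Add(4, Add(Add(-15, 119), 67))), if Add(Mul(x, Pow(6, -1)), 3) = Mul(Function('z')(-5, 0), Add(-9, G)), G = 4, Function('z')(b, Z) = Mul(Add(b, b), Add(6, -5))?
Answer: 49350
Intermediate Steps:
Function('z')(b, Z) = Mul(2, b) (Function('z')(b, Z) = Mul(Mul(2, b), 1) = Mul(2, b))
x = 282 (x = Add(-18, Mul(6, Mul(Mul(2, -5), Add(-9, 4)))) = Add(-18, Mul(6, Mul(-10, -5))) = Add(-18, Mul(6, 50)) = Add(-18, 300) = 282)
Mul(x, Add(4, Add(Add(-15, 119), 67))) = Mul(282, Add(4, Add(Add(-15, 119), 67))) = Mul(282, Add(4, Add(104, 67))) = Mul(282, Add(4, 171)) = Mul(282, 175) = 49350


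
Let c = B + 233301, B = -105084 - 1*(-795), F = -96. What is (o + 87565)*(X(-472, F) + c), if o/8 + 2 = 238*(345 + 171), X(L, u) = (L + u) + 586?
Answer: 138063777390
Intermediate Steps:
X(L, u) = 586 + L + u
B = -104289 (B = -105084 + 795 = -104289)
o = 982448 (o = -16 + 8*(238*(345 + 171)) = -16 + 8*(238*516) = -16 + 8*122808 = -16 + 982464 = 982448)
c = 129012 (c = -104289 + 233301 = 129012)
(o + 87565)*(X(-472, F) + c) = (982448 + 87565)*((586 - 472 - 96) + 129012) = 1070013*(18 + 129012) = 1070013*129030 = 138063777390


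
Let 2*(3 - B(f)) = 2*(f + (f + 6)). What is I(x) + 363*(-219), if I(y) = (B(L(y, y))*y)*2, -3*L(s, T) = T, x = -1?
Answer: -238469/3 ≈ -79490.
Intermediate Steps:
L(s, T) = -T/3
B(f) = -3 - 2*f (B(f) = 3 - (f + (f + 6)) = 3 - (f + (6 + f)) = 3 - (6 + 2*f) = 3 - (12 + 4*f)/2 = 3 + (-6 - 2*f) = -3 - 2*f)
I(y) = 2*y*(-3 + 2*y/3) (I(y) = ((-3 - (-2)*y/3)*y)*2 = ((-3 + 2*y/3)*y)*2 = (y*(-3 + 2*y/3))*2 = 2*y*(-3 + 2*y/3))
I(x) + 363*(-219) = (⅔)*(-1)*(-9 + 2*(-1)) + 363*(-219) = (⅔)*(-1)*(-9 - 2) - 79497 = (⅔)*(-1)*(-11) - 79497 = 22/3 - 79497 = -238469/3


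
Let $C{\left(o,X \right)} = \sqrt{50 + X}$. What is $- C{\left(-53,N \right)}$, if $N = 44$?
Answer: $- \sqrt{94} \approx -9.6954$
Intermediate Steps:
$- C{\left(-53,N \right)} = - \sqrt{50 + 44} = - \sqrt{94}$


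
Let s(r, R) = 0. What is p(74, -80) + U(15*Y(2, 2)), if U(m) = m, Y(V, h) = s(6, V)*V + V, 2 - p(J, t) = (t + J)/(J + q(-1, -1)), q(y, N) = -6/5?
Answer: 5839/182 ≈ 32.082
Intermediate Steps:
q(y, N) = -6/5 (q(y, N) = -6*1/5 = -6/5)
p(J, t) = 2 - (J + t)/(-6/5 + J) (p(J, t) = 2 - (t + J)/(J - 6/5) = 2 - (J + t)/(-6/5 + J))
Y(V, h) = V (Y(V, h) = 0*V + V = 0 + V = V)
p(74, -80) + U(15*Y(2, 2)) = (-12 - 5*(-80) + 5*74)/(-6 + 5*74) + 15*2 = (-12 + 400 + 370)/(-6 + 370) + 30 = 758/364 + 30 = (1/364)*758 + 30 = 379/182 + 30 = 5839/182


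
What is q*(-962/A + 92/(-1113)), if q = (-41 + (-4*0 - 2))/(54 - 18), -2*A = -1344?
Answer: 1159495/641088 ≈ 1.8086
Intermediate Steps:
A = 672 (A = -½*(-1344) = 672)
q = -43/36 (q = (-41 + (0 - 2))/36 = (-41 - 2)*(1/36) = -43*1/36 = -43/36 ≈ -1.1944)
q*(-962/A + 92/(-1113)) = -43*(-962/672 + 92/(-1113))/36 = -43*(-962*1/672 + 92*(-1/1113))/36 = -43*(-481/336 - 92/1113)/36 = -43/36*(-26965/17808) = 1159495/641088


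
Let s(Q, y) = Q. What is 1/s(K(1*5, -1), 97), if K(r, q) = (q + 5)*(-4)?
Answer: -1/16 ≈ -0.062500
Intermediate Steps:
K(r, q) = -20 - 4*q (K(r, q) = (5 + q)*(-4) = -20 - 4*q)
1/s(K(1*5, -1), 97) = 1/(-20 - 4*(-1)) = 1/(-20 + 4) = 1/(-16) = -1/16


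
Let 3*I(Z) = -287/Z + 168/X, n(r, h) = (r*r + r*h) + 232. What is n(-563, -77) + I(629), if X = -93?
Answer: 7030388741/19499 ≈ 3.6055e+5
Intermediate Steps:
n(r, h) = 232 + r² + h*r (n(r, h) = (r² + h*r) + 232 = 232 + r² + h*r)
I(Z) = -56/93 - 287/(3*Z) (I(Z) = (-287/Z + 168/(-93))/3 = (-287/Z + 168*(-1/93))/3 = (-287/Z - 56/31)/3 = (-56/31 - 287/Z)/3 = -56/93 - 287/(3*Z))
n(-563, -77) + I(629) = (232 + (-563)² - 77*(-563)) + (7/93)*(-1271 - 8*629)/629 = (232 + 316969 + 43351) + (7/93)*(1/629)*(-1271 - 5032) = 360552 + (7/93)*(1/629)*(-6303) = 360552 - 14707/19499 = 7030388741/19499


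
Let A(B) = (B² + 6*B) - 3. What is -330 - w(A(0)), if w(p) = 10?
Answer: -340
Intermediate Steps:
A(B) = -3 + B² + 6*B
-330 - w(A(0)) = -330 - 1*10 = -330 - 10 = -340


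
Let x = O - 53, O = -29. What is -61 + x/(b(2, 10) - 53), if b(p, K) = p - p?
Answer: -3151/53 ≈ -59.453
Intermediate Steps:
b(p, K) = 0
x = -82 (x = -29 - 53 = -82)
-61 + x/(b(2, 10) - 53) = -61 - 82/(0 - 53) = -61 - 82/(-53) = -61 - 82*(-1/53) = -61 + 82/53 = -3151/53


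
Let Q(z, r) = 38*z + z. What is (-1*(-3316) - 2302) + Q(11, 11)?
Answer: 1443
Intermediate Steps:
Q(z, r) = 39*z
(-1*(-3316) - 2302) + Q(11, 11) = (-1*(-3316) - 2302) + 39*11 = (3316 - 2302) + 429 = 1014 + 429 = 1443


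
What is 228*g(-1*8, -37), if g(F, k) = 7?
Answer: 1596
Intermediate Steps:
228*g(-1*8, -37) = 228*7 = 1596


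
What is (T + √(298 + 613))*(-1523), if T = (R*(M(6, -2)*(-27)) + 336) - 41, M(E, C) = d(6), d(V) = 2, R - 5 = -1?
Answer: -120317 - 1523*√911 ≈ -1.6629e+5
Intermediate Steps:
R = 4 (R = 5 - 1 = 4)
M(E, C) = 2
T = 79 (T = (4*(2*(-27)) + 336) - 41 = (4*(-54) + 336) - 41 = (-216 + 336) - 41 = 120 - 41 = 79)
(T + √(298 + 613))*(-1523) = (79 + √(298 + 613))*(-1523) = (79 + √911)*(-1523) = -120317 - 1523*√911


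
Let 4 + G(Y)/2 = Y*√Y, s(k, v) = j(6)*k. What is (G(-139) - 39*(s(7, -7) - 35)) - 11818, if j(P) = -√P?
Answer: -10461 + 273*√6 - 278*I*√139 ≈ -9792.3 - 3277.6*I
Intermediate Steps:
s(k, v) = -k*√6 (s(k, v) = (-√6)*k = -k*√6)
G(Y) = -8 + 2*Y^(3/2) (G(Y) = -8 + 2*(Y*√Y) = -8 + 2*Y^(3/2))
(G(-139) - 39*(s(7, -7) - 35)) - 11818 = ((-8 + 2*(-139)^(3/2)) - 39*(-1*7*√6 - 35)) - 11818 = ((-8 + 2*(-139*I*√139)) - 39*(-7*√6 - 35)) - 11818 = ((-8 - 278*I*√139) - 39*(-35 - 7*√6)) - 11818 = ((-8 - 278*I*√139) + (1365 + 273*√6)) - 11818 = (1357 + 273*√6 - 278*I*√139) - 11818 = -10461 + 273*√6 - 278*I*√139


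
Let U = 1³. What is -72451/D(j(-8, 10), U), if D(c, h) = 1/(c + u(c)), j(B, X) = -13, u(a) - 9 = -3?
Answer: 507157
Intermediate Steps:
u(a) = 6 (u(a) = 9 - 3 = 6)
U = 1
D(c, h) = 1/(6 + c) (D(c, h) = 1/(c + 6) = 1/(6 + c))
-72451/D(j(-8, 10), U) = -72451/(1/(6 - 13)) = -72451/(1/(-7)) = -72451/(-⅐) = -72451*(-7) = 507157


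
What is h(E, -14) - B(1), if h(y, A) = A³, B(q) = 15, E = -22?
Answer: -2759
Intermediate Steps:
h(E, -14) - B(1) = (-14)³ - 1*15 = -2744 - 15 = -2759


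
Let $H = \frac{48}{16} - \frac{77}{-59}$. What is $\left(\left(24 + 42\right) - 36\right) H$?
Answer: $\frac{7620}{59} \approx 129.15$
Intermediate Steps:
$H = \frac{254}{59}$ ($H = 48 \cdot \frac{1}{16} - - \frac{77}{59} = 3 + \frac{77}{59} = \frac{254}{59} \approx 4.3051$)
$\left(\left(24 + 42\right) - 36\right) H = \left(\left(24 + 42\right) - 36\right) \frac{254}{59} = \left(66 - 36\right) \frac{254}{59} = 30 \cdot \frac{254}{59} = \frac{7620}{59}$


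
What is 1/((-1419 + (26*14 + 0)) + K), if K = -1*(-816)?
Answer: -1/239 ≈ -0.0041841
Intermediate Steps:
K = 816
1/((-1419 + (26*14 + 0)) + K) = 1/((-1419 + (26*14 + 0)) + 816) = 1/((-1419 + (364 + 0)) + 816) = 1/((-1419 + 364) + 816) = 1/(-1055 + 816) = 1/(-239) = -1/239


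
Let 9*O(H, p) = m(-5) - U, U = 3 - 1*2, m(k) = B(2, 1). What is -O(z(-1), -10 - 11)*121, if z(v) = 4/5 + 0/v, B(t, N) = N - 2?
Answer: 242/9 ≈ 26.889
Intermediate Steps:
B(t, N) = -2 + N
m(k) = -1 (m(k) = -2 + 1 = -1)
U = 1 (U = 3 - 2 = 1)
z(v) = ⅘ (z(v) = 4*(⅕) + 0 = ⅘ + 0 = ⅘)
O(H, p) = -2/9 (O(H, p) = (-1 - 1*1)/9 = (-1 - 1)/9 = (⅑)*(-2) = -2/9)
-O(z(-1), -10 - 11)*121 = -(-2)*121/9 = -1*(-242/9) = 242/9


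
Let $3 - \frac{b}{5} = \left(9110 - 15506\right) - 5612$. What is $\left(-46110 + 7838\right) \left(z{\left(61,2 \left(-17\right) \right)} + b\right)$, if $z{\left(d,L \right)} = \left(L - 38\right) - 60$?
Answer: $-2293373056$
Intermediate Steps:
$z{\left(d,L \right)} = -98 + L$ ($z{\left(d,L \right)} = \left(-38 + L\right) - 60 = -98 + L$)
$b = 60055$ ($b = 15 - 5 \left(\left(9110 - 15506\right) - 5612\right) = 15 - 5 \left(-6396 - 5612\right) = 15 - -60040 = 15 + 60040 = 60055$)
$\left(-46110 + 7838\right) \left(z{\left(61,2 \left(-17\right) \right)} + b\right) = \left(-46110 + 7838\right) \left(\left(-98 + 2 \left(-17\right)\right) + 60055\right) = - 38272 \left(\left(-98 - 34\right) + 60055\right) = - 38272 \left(-132 + 60055\right) = \left(-38272\right) 59923 = -2293373056$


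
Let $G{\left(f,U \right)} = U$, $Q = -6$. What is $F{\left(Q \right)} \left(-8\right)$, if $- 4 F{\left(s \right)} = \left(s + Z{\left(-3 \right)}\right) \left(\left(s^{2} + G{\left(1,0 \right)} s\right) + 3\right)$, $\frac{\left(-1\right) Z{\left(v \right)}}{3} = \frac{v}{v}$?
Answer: $-702$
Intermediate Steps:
$Z{\left(v \right)} = -3$ ($Z{\left(v \right)} = - 3 \frac{v}{v} = \left(-3\right) 1 = -3$)
$F{\left(s \right)} = - \frac{\left(-3 + s\right) \left(3 + s^{2}\right)}{4}$ ($F{\left(s \right)} = - \frac{\left(s - 3\right) \left(\left(s^{2} + 0 s\right) + 3\right)}{4} = - \frac{\left(-3 + s\right) \left(\left(s^{2} + 0\right) + 3\right)}{4} = - \frac{\left(-3 + s\right) \left(s^{2} + 3\right)}{4} = - \frac{\left(-3 + s\right) \left(3 + s^{2}\right)}{4}$)
$F{\left(Q \right)} \left(-8\right) = \left(\frac{9}{4} - - \frac{9}{2} - \frac{\left(-6\right)^{3}}{4} + \frac{3 \left(-6\right)^{2}}{4}\right) \left(-8\right) = \left(\frac{9}{4} + \frac{9}{2} - -54 + \frac{3}{4} \cdot 36\right) \left(-8\right) = \left(\frac{9}{4} + \frac{9}{2} + 54 + 27\right) \left(-8\right) = \frac{351}{4} \left(-8\right) = -702$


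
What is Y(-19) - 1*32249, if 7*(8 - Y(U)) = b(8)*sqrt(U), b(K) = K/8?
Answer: -32241 - I*sqrt(19)/7 ≈ -32241.0 - 0.6227*I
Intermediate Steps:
b(K) = K/8 (b(K) = K*(1/8) = K/8)
Y(U) = 8 - sqrt(U)/7 (Y(U) = 8 - (1/8)*8*sqrt(U)/7 = 8 - sqrt(U)/7)
Y(-19) - 1*32249 = (8 - I*sqrt(19)/7) - 1*32249 = (8 - I*sqrt(19)/7) - 32249 = -32241 - I*sqrt(19)/7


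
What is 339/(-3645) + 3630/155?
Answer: 878587/37665 ≈ 23.326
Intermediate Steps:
339/(-3645) + 3630/155 = 339*(-1/3645) + 3630*(1/155) = -113/1215 + 726/31 = 878587/37665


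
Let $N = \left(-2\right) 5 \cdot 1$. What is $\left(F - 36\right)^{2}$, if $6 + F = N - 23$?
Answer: $5625$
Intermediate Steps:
$N = -10$ ($N = \left(-10\right) 1 = -10$)
$F = -39$ ($F = -6 - 33 = -39$)
$\left(F - 36\right)^{2} = \left(-39 - 36\right)^{2} = \left(-75\right)^{2} = 5625$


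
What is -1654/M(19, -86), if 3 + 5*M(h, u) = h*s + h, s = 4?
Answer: -4135/46 ≈ -89.891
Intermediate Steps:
M(h, u) = -3/5 + h (M(h, u) = -3/5 + (h*4 + h)/5 = -3/5 + (4*h + h)/5 = -3/5 + (5*h)/5 = -3/5 + h)
-1654/M(19, -86) = -1654/(-3/5 + 19) = -1654/92/5 = -1654*5/92 = -4135/46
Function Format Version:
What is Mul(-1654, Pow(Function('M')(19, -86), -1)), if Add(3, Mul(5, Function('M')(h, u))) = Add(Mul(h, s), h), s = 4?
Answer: Rational(-4135, 46) ≈ -89.891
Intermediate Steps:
Function('M')(h, u) = Add(Rational(-3, 5), h) (Function('M')(h, u) = Add(Rational(-3, 5), Mul(Rational(1, 5), Add(Mul(h, 4), h))) = Add(Rational(-3, 5), Mul(Rational(1, 5), Add(Mul(4, h), h))) = Add(Rational(-3, 5), Mul(Rational(1, 5), Mul(5, h))) = Add(Rational(-3, 5), h))
Mul(-1654, Pow(Function('M')(19, -86), -1)) = Mul(-1654, Pow(Add(Rational(-3, 5), 19), -1)) = Mul(-1654, Pow(Rational(92, 5), -1)) = Mul(-1654, Rational(5, 92)) = Rational(-4135, 46)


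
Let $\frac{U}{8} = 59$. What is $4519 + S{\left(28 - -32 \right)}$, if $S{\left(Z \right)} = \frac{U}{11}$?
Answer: $\frac{50181}{11} \approx 4561.9$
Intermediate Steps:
$U = 472$ ($U = 8 \cdot 59 = 472$)
$S{\left(Z \right)} = \frac{472}{11}$
$4519 + S{\left(28 - -32 \right)} = 4519 + \frac{472}{11} = \frac{50181}{11}$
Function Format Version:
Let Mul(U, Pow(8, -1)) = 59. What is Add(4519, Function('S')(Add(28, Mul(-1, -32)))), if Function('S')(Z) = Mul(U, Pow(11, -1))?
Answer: Rational(50181, 11) ≈ 4561.9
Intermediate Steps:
U = 472 (U = Mul(8, 59) = 472)
Function('S')(Z) = Rational(472, 11) (Function('S')(Z) = Mul(472, Pow(11, -1)) = Mul(472, Rational(1, 11)) = Rational(472, 11))
Add(4519, Function('S')(Add(28, Mul(-1, -32)))) = Add(4519, Rational(472, 11)) = Rational(50181, 11)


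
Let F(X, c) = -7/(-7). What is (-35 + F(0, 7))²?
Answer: 1156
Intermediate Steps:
F(X, c) = 1 (F(X, c) = -7*(-⅐) = 1)
(-35 + F(0, 7))² = (-35 + 1)² = (-34)² = 1156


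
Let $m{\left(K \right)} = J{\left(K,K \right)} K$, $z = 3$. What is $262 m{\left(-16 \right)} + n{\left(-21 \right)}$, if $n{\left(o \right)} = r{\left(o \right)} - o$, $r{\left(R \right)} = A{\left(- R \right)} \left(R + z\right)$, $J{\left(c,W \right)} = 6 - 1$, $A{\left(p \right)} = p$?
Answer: $-21317$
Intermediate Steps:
$J{\left(c,W \right)} = 5$ ($J{\left(c,W \right)} = 6 - 1 = 5$)
$r{\left(R \right)} = - R \left(3 + R\right)$ ($r{\left(R \right)} = - R \left(R + 3\right) = - R \left(3 + R\right)$)
$n{\left(o \right)} = - o - o \left(3 + o\right)$ ($n{\left(o \right)} = - o \left(3 + o\right) - o = - o - o \left(3 + o\right)$)
$m{\left(K \right)} = 5 K$
$262 m{\left(-16 \right)} + n{\left(-21 \right)} = 262 \cdot 5 \left(-16\right) - 21 \left(-4 - -21\right) = 262 \left(-80\right) - 21 \left(-4 + 21\right) = -20960 - 357 = -21317$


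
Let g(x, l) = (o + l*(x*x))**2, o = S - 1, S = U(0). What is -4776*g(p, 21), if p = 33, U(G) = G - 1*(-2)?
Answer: -2498024234400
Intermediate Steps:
U(G) = 2 + G (U(G) = G + 2 = 2 + G)
S = 2 (S = 2 + 0 = 2)
o = 1 (o = 2 - 1 = 1)
g(x, l) = (1 + l*x**2)**2 (g(x, l) = (1 + l*(x*x))**2 = (1 + l*x**2)**2)
-4776*g(p, 21) = -4776*(1 + 21*33**2)**2 = -4776*(1 + 21*1089)**2 = -4776*(1 + 22869)**2 = -4776*22870**2 = -4776*523036900 = -2498024234400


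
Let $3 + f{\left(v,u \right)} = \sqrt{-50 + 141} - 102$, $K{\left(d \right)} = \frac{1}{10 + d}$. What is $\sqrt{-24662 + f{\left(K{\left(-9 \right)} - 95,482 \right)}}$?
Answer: $\sqrt{-24767 + \sqrt{91}} \approx 157.34 i$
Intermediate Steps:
$f{\left(v,u \right)} = -105 + \sqrt{91}$ ($f{\left(v,u \right)} = -3 + \left(\sqrt{-50 + 141} - 102\right) = -3 - \left(102 - \sqrt{91}\right) = -105 + \sqrt{91}$)
$\sqrt{-24662 + f{\left(K{\left(-9 \right)} - 95,482 \right)}} = \sqrt{-24662 - \left(105 - \sqrt{91}\right)} = \sqrt{-24767 + \sqrt{91}}$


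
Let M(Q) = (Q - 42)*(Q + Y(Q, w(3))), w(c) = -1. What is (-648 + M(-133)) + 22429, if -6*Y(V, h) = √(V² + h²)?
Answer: 45056 + 175*√17690/6 ≈ 48935.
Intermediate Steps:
Y(V, h) = -√(V² + h²)/6
M(Q) = (-42 + Q)*(Q - √(1 + Q²)/6) (M(Q) = (Q - 42)*(Q - √(Q² + (-1)²)/6) = (-42 + Q)*(Q - √(Q² + 1)/6) = (-42 + Q)*(Q - √(1 + Q²)/6))
(-648 + M(-133)) + 22429 = (-648 + ((-133)² - 42*(-133) + 7*√(1 + (-133)²) - ⅙*(-133)*√(1 + (-133)²))) + 22429 = (-648 + (17689 + 5586 + 7*√(1 + 17689) - ⅙*(-133)*√(1 + 17689))) + 22429 = (-648 + (17689 + 5586 + 7*√17690 - ⅙*(-133)*√17690)) + 22429 = (-648 + (17689 + 5586 + 7*√17690 + 133*√17690/6)) + 22429 = (-648 + (23275 + 175*√17690/6)) + 22429 = (22627 + 175*√17690/6) + 22429 = 45056 + 175*√17690/6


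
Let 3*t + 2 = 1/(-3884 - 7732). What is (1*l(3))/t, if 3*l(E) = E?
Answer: -34848/23233 ≈ -1.4999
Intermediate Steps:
l(E) = E/3
t = -23233/34848 (t = -2/3 + 1/(3*(-3884 - 7732)) = -2/3 + (1/3)/(-11616) = -2/3 + (1/3)*(-1/11616) = -2/3 - 1/34848 = -23233/34848 ≈ -0.66670)
(1*l(3))/t = (1*((1/3)*3))/(-23233/34848) = (1*1)*(-34848/23233) = 1*(-34848/23233) = -34848/23233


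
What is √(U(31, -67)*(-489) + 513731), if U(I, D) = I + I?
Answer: √483413 ≈ 695.28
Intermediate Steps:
U(I, D) = 2*I
√(U(31, -67)*(-489) + 513731) = √((2*31)*(-489) + 513731) = √(62*(-489) + 513731) = √(-30318 + 513731) = √483413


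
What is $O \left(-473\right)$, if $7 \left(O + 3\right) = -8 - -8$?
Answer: $1419$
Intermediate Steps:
$O = -3$ ($O = -3 + \frac{-8 - -8}{7} = -3 + \frac{-8 + 8}{7} = -3 + \frac{1}{7} \cdot 0 = -3 + 0 = -3$)
$O \left(-473\right) = \left(-3\right) \left(-473\right) = 1419$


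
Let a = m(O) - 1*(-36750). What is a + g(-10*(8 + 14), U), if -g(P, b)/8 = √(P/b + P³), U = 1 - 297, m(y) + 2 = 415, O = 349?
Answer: 37163 - 4*I*√58308443930/37 ≈ 37163.0 - 26105.0*I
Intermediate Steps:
m(y) = 413 (m(y) = -2 + 415 = 413)
U = -296
g(P, b) = -8*√(P³ + P/b) (g(P, b) = -8*√(P/b + P³) = -8*√(P³ + P/b))
a = 37163 (a = 413 - 1*(-36750) = 413 + 36750 = 37163)
a + g(-10*(8 + 14), U) = 37163 - 8*√((-10*(8 + 14))³ - 10*(8 + 14)/(-296)) = 37163 - 8*√((-10*22)³ - 10*22*(-1/296)) = 37163 - 8*√((-220)³ - 220*(-1/296)) = 37163 - 8*√(-10648000 + 55/74) = 37163 - 4*I*√58308443930/37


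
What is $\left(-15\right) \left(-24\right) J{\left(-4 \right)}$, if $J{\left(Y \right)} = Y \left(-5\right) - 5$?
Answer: $5400$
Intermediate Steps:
$J{\left(Y \right)} = -5 - 5 Y$ ($J{\left(Y \right)} = - 5 Y - 5 = -5 - 5 Y$)
$\left(-15\right) \left(-24\right) J{\left(-4 \right)} = \left(-15\right) \left(-24\right) \left(-5 - -20\right) = 360 \left(-5 + 20\right) = 360 \cdot 15 = 5400$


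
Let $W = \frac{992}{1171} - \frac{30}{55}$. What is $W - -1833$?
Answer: $\frac{23614759}{12881} \approx 1833.3$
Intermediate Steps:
$W = \frac{3886}{12881}$ ($W = 992 \cdot \frac{1}{1171} - \frac{6}{11} = \frac{992}{1171} - \frac{6}{11} = \frac{3886}{12881} \approx 0.30168$)
$W - -1833 = \frac{3886}{12881} - -1833 = \frac{3886}{12881} + 1833 = \frac{23614759}{12881}$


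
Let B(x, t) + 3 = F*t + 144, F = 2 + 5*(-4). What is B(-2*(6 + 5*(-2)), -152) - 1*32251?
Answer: -29374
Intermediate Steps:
F = -18 (F = 2 - 20 = -18)
B(x, t) = 141 - 18*t (B(x, t) = -3 + (-18*t + 144) = -3 + (144 - 18*t) = 141 - 18*t)
B(-2*(6 + 5*(-2)), -152) - 1*32251 = (141 - 18*(-152)) - 1*32251 = (141 + 2736) - 32251 = 2877 - 32251 = -29374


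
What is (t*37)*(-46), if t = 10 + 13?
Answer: -39146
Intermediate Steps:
t = 23
(t*37)*(-46) = (23*37)*(-46) = 851*(-46) = -39146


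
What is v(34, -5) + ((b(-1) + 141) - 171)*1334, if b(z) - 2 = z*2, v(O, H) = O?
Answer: -39986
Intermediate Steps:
b(z) = 2 + 2*z (b(z) = 2 + z*2 = 2 + 2*z)
v(34, -5) + ((b(-1) + 141) - 171)*1334 = 34 + (((2 + 2*(-1)) + 141) - 171)*1334 = 34 + (((2 - 2) + 141) - 171)*1334 = 34 + ((0 + 141) - 171)*1334 = 34 + (141 - 171)*1334 = 34 - 30*1334 = 34 - 40020 = -39986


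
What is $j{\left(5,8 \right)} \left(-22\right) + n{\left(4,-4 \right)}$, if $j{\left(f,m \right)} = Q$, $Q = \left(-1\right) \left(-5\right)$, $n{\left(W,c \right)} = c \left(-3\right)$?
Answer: $-98$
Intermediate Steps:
$n{\left(W,c \right)} = - 3 c$
$Q = 5$
$j{\left(f,m \right)} = 5$
$j{\left(5,8 \right)} \left(-22\right) + n{\left(4,-4 \right)} = 5 \left(-22\right) - -12 = -110 + 12 = -98$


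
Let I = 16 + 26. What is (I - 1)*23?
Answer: 943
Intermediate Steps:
I = 42
(I - 1)*23 = (42 - 1)*23 = 41*23 = 943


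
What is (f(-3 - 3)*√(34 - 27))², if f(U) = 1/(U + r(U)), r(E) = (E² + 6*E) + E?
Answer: 7/144 ≈ 0.048611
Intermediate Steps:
r(E) = E² + 7*E
f(U) = 1/(U + U*(7 + U))
(f(-3 - 3)*√(34 - 27))² = ((1/((-3 - 3)*(8 + (-3 - 3))))*√(34 - 27))² = ((1/((-6)*(8 - 6)))*√7)² = ((-⅙/2)*√7)² = ((-⅙*½)*√7)² = (-√7/12)² = 7/144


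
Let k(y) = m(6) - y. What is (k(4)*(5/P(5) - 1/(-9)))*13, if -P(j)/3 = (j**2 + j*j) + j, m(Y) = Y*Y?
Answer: 3328/99 ≈ 33.616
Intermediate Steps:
m(Y) = Y**2
P(j) = -6*j**2 - 3*j (P(j) = -3*((j**2 + j*j) + j) = -3*((j**2 + j**2) + j) = -3*(2*j**2 + j) = -3*(j + 2*j**2) = -6*j**2 - 3*j)
k(y) = 36 - y (k(y) = 6**2 - y = 36 - y)
(k(4)*(5/P(5) - 1/(-9)))*13 = ((36 - 1*4)*(5/((-3*5*(1 + 2*5))) - 1/(-9)))*13 = ((36 - 4)*(5/((-3*5*(1 + 10))) - 1*(-1/9)))*13 = (32*(5/((-3*5*11)) + 1/9))*13 = (32*(5/(-165) + 1/9))*13 = (32*(5*(-1/165) + 1/9))*13 = (32*(-1/33 + 1/9))*13 = (32*(8/99))*13 = (256/99)*13 = 3328/99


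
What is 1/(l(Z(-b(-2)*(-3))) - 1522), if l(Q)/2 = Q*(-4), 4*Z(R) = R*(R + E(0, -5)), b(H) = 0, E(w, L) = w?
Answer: -1/1522 ≈ -0.00065703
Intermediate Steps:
Z(R) = R²/4 (Z(R) = (R*(R + 0))/4 = (R*R)/4 = R²/4)
l(Q) = -8*Q (l(Q) = 2*(Q*(-4)) = 2*(-4*Q) = -8*Q)
1/(l(Z(-b(-2)*(-3))) - 1522) = 1/(-2*(-1*0*(-3))² - 1522) = 1/(-2*(0*(-3))² - 1522) = 1/(-2*0² - 1522) = 1/(-2*0 - 1522) = 1/(-8*0 - 1522) = 1/(0 - 1522) = 1/(-1522) = -1/1522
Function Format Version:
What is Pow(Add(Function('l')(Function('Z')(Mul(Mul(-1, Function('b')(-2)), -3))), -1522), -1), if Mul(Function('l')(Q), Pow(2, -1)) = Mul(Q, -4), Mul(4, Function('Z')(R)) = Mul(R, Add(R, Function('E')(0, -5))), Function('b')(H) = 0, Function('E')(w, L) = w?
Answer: Rational(-1, 1522) ≈ -0.00065703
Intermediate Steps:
Function('Z')(R) = Mul(Rational(1, 4), Pow(R, 2)) (Function('Z')(R) = Mul(Rational(1, 4), Mul(R, Add(R, 0))) = Mul(Rational(1, 4), Mul(R, R)) = Mul(Rational(1, 4), Pow(R, 2)))
Function('l')(Q) = Mul(-8, Q) (Function('l')(Q) = Mul(2, Mul(Q, -4)) = Mul(2, Mul(-4, Q)) = Mul(-8, Q))
Pow(Add(Function('l')(Function('Z')(Mul(Mul(-1, Function('b')(-2)), -3))), -1522), -1) = Pow(Add(Mul(-8, Mul(Rational(1, 4), Pow(Mul(Mul(-1, 0), -3), 2))), -1522), -1) = Pow(Add(Mul(-8, Mul(Rational(1, 4), Pow(Mul(0, -3), 2))), -1522), -1) = Pow(Add(Mul(-8, Mul(Rational(1, 4), Pow(0, 2))), -1522), -1) = Pow(Add(Mul(-8, Mul(Rational(1, 4), 0)), -1522), -1) = Pow(Add(Mul(-8, 0), -1522), -1) = Pow(Add(0, -1522), -1) = Pow(-1522, -1) = Rational(-1, 1522)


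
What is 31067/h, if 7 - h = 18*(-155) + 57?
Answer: 31067/2740 ≈ 11.338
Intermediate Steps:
h = 2740 (h = 7 - (18*(-155) + 57) = 7 - (-2790 + 57) = 7 - 1*(-2733) = 7 + 2733 = 2740)
31067/h = 31067/2740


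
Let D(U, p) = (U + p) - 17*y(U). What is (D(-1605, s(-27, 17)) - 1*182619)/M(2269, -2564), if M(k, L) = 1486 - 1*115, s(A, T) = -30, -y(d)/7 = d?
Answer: -125083/457 ≈ -273.70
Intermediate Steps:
y(d) = -7*d
M(k, L) = 1371 (M(k, L) = 1486 - 115 = 1371)
D(U, p) = p + 120*U (D(U, p) = (U + p) - (-119)*U = (U + p) + 119*U = p + 120*U)
(D(-1605, s(-27, 17)) - 1*182619)/M(2269, -2564) = ((-30 + 120*(-1605)) - 1*182619)/1371 = ((-30 - 192600) - 182619)*(1/1371) = (-192630 - 182619)*(1/1371) = -375249*1/1371 = -125083/457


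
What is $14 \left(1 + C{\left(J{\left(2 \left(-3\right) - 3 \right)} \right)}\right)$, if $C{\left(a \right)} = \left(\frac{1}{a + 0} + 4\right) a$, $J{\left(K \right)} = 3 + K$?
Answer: $-308$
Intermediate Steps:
$C{\left(a \right)} = a \left(4 + \frac{1}{a}\right)$ ($C{\left(a \right)} = \left(\frac{1}{a} + 4\right) a = \left(4 + \frac{1}{a}\right) a = a \left(4 + \frac{1}{a}\right)$)
$14 \left(1 + C{\left(J{\left(2 \left(-3\right) - 3 \right)} \right)}\right) = 14 \left(1 + \left(1 + 4 \left(3 + \left(2 \left(-3\right) - 3\right)\right)\right)\right) = 14 \left(1 + \left(1 + 4 \left(3 - 9\right)\right)\right) = 14 \left(1 + \left(1 + 4 \left(-6\right)\right)\right) = 14 \left(1 + \left(1 - 24\right)\right) = 14 \left(1 - 23\right) = 14 \left(-22\right) = -308$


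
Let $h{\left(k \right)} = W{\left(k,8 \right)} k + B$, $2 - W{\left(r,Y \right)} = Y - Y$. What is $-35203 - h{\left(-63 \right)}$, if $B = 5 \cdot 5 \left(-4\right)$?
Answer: $-34977$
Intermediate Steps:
$B = -100$ ($B = 25 \left(-4\right) = -100$)
$W{\left(r,Y \right)} = 2$ ($W{\left(r,Y \right)} = 2 - \left(Y - Y\right) = 2 - 0 = 2 + 0 = 2$)
$h{\left(k \right)} = -100 + 2 k$ ($h{\left(k \right)} = 2 k - 100 = -100 + 2 k$)
$-35203 - h{\left(-63 \right)} = -35203 - \left(-100 + 2 \left(-63\right)\right) = -35203 - \left(-100 - 126\right) = -35203 - -226 = -35203 + 226 = -34977$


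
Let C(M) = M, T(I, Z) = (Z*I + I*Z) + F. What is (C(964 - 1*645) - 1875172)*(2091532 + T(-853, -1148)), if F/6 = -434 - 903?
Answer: -7578152076294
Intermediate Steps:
F = -8022 (F = 6*(-434 - 903) = 6*(-1337) = -8022)
T(I, Z) = -8022 + 2*I*Z (T(I, Z) = (Z*I + I*Z) - 8022 = (I*Z + I*Z) - 8022 = 2*I*Z - 8022 = -8022 + 2*I*Z)
(C(964 - 1*645) - 1875172)*(2091532 + T(-853, -1148)) = ((964 - 1*645) - 1875172)*(2091532 + (-8022 + 2*(-853)*(-1148))) = ((964 - 645) - 1875172)*(2091532 + (-8022 + 1958488)) = (319 - 1875172)*(2091532 + 1950466) = -1874853*4041998 = -7578152076294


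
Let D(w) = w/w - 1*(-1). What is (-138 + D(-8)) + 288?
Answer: 152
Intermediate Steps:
D(w) = 2 (D(w) = 1 + 1 = 2)
(-138 + D(-8)) + 288 = (-138 + 2) + 288 = -136 + 288 = 152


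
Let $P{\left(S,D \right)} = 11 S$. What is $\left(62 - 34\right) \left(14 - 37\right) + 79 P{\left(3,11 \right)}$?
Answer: $1963$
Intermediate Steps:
$\left(62 - 34\right) \left(14 - 37\right) + 79 P{\left(3,11 \right)} = \left(62 - 34\right) \left(14 - 37\right) + 79 \cdot 11 \cdot 3 = 28 \left(-23\right) + 79 \cdot 33 = -644 + 2607 = 1963$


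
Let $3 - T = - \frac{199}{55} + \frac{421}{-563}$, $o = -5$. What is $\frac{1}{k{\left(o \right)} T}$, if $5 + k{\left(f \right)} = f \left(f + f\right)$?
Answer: $\frac{6193}{2052783} \approx 0.0030169$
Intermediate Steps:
$k{\left(f \right)} = -5 + 2 f^{2}$ ($k{\left(f \right)} = -5 + f \left(f + f\right) = -5 + f 2 f = -5 + 2 f^{2}$)
$T = \frac{228087}{30965}$ ($T = 3 - \left(- \frac{199}{55} + \frac{421}{-563}\right) = 3 - \left(\left(-199\right) \frac{1}{55} + 421 \left(- \frac{1}{563}\right)\right) = 3 - \left(- \frac{199}{55} - \frac{421}{563}\right) = 3 - - \frac{135192}{30965} = 3 + \frac{135192}{30965} = \frac{228087}{30965} \approx 7.366$)
$\frac{1}{k{\left(o \right)} T} = \frac{1}{\left(-5 + 2 \left(-5\right)^{2}\right) \frac{228087}{30965}} = \frac{1}{\left(-5 + 2 \cdot 25\right) \frac{228087}{30965}} = \frac{1}{\left(-5 + 50\right) \frac{228087}{30965}} = \frac{1}{45 \cdot \frac{228087}{30965}} = \frac{1}{\frac{2052783}{6193}} = \frac{6193}{2052783}$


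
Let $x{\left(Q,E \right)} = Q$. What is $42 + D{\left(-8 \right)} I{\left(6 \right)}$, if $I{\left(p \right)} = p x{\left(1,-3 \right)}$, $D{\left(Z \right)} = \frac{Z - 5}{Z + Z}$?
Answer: $\frac{375}{8} \approx 46.875$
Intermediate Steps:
$D{\left(Z \right)} = \frac{-5 + Z}{2 Z}$
$I{\left(p \right)} = p$ ($I{\left(p \right)} = p 1 = p$)
$42 + D{\left(-8 \right)} I{\left(6 \right)} = 42 + \frac{-5 - 8}{2 \left(-8\right)} 6 = 42 + \frac{1}{2} \left(- \frac{1}{8}\right) \left(-13\right) 6 = 42 + \frac{13}{16} \cdot 6 = 42 + \frac{39}{8} = \frac{375}{8}$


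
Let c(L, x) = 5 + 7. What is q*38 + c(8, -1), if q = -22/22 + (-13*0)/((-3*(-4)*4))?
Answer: -26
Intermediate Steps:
c(L, x) = 12
q = -1 (q = -22*1/22 + 0/((12*4)) = -1 + 0/48 = -1 + 0*(1/48) = -1 + 0 = -1)
q*38 + c(8, -1) = -1*38 + 12 = -38 + 12 = -26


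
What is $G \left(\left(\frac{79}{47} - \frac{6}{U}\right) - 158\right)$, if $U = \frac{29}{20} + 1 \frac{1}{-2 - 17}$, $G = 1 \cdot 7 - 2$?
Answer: $- \frac{6680695}{8319} \approx -803.06$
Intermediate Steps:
$G = 5$ ($G = 7 - 2 = 5$)
$U = \frac{531}{380}$ ($U = 29 \cdot \frac{1}{20} + 1 \frac{1}{-19} = \frac{29}{20} + 1 \left(- \frac{1}{19}\right) = \frac{29}{20} - \frac{1}{19} = \frac{531}{380} \approx 1.3974$)
$G \left(\left(\frac{79}{47} - \frac{6}{U}\right) - 158\right) = 5 \left(\left(\frac{79}{47} - \frac{6}{\frac{531}{380}}\right) - 158\right) = 5 \left(\left(79 \cdot \frac{1}{47} - \frac{760}{177}\right) - 158\right) = 5 \left(\left(\frac{79}{47} - \frac{760}{177}\right) - 158\right) = 5 \left(- \frac{21737}{8319} - 158\right) = 5 \left(- \frac{1336139}{8319}\right) = - \frac{6680695}{8319}$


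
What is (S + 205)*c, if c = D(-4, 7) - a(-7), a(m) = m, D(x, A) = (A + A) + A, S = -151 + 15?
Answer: 1932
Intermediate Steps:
S = -136
D(x, A) = 3*A (D(x, A) = 2*A + A = 3*A)
c = 28 (c = 3*7 - 1*(-7) = 21 + 7 = 28)
(S + 205)*c = (-136 + 205)*28 = 69*28 = 1932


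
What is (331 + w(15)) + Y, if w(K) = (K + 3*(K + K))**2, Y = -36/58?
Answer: 329306/29 ≈ 11355.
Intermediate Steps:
Y = -18/29 (Y = -36*1/58 = -18/29 ≈ -0.62069)
w(K) = 49*K**2 (w(K) = (K + 3*(2*K))**2 = (K + 6*K)**2 = (7*K)**2 = 49*K**2)
(331 + w(15)) + Y = (331 + 49*15**2) - 18/29 = (331 + 49*225) - 18/29 = (331 + 11025) - 18/29 = 11356 - 18/29 = 329306/29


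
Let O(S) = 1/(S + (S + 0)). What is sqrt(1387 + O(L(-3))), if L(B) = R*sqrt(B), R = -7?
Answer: sqrt(2446668 + 42*I*sqrt(3))/42 ≈ 37.242 + 0.00055366*I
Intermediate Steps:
L(B) = -7*sqrt(B)
O(S) = 1/(2*S) (O(S) = 1/(S + S) = 1/(2*S))
sqrt(1387 + O(L(-3))) = sqrt(1387 + 1/(2*((-7*I*sqrt(3))))) = sqrt(1387 + (I*sqrt(3)/21)/2) = sqrt(1387 + I*sqrt(3)/42)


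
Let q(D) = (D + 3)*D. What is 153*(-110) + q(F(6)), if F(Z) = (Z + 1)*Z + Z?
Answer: -14382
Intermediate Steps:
F(Z) = Z + Z*(1 + Z) (F(Z) = (1 + Z)*Z + Z = Z*(1 + Z) + Z = Z + Z*(1 + Z))
q(D) = D*(3 + D) (q(D) = (3 + D)*D = D*(3 + D))
153*(-110) + q(F(6)) = 153*(-110) + (6*(2 + 6))*(3 + 6*(2 + 6)) = -16830 + (6*8)*(3 + 6*8) = -16830 + 48*(3 + 48) = -16830 + 48*51 = -16830 + 2448 = -14382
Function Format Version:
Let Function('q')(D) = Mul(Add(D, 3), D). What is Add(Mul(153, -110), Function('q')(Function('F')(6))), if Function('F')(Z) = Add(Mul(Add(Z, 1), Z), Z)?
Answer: -14382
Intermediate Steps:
Function('F')(Z) = Add(Z, Mul(Z, Add(1, Z))) (Function('F')(Z) = Add(Mul(Add(1, Z), Z), Z) = Add(Mul(Z, Add(1, Z)), Z) = Add(Z, Mul(Z, Add(1, Z))))
Function('q')(D) = Mul(D, Add(3, D)) (Function('q')(D) = Mul(Add(3, D), D) = Mul(D, Add(3, D)))
Add(Mul(153, -110), Function('q')(Function('F')(6))) = Add(Mul(153, -110), Mul(Mul(6, Add(2, 6)), Add(3, Mul(6, Add(2, 6))))) = Add(-16830, Mul(Mul(6, 8), Add(3, Mul(6, 8)))) = Add(-16830, Mul(48, Add(3, 48))) = Add(-16830, Mul(48, 51)) = Add(-16830, 2448) = -14382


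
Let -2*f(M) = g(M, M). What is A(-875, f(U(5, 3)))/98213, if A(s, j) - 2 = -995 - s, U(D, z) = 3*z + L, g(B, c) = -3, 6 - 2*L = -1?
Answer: -118/98213 ≈ -0.0012015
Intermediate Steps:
L = 7/2 (L = 3 - ½*(-1) = 3 + ½ = 7/2 ≈ 3.5000)
U(D, z) = 7/2 + 3*z (U(D, z) = 3*z + 7/2 = 7/2 + 3*z)
f(M) = 3/2 (f(M) = -½*(-3) = 3/2)
A(s, j) = -993 - s (A(s, j) = 2 + (-995 - s) = -993 - s)
A(-875, f(U(5, 3)))/98213 = (-993 - 1*(-875))/98213 = (-993 + 875)*(1/98213) = -118*1/98213 = -118/98213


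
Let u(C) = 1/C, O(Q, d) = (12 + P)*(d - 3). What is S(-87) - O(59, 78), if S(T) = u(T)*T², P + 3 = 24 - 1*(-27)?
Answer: -4587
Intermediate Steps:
P = 48 (P = -3 + (24 - 1*(-27)) = -3 + (24 + 27) = -3 + 51 = 48)
O(Q, d) = -180 + 60*d (O(Q, d) = (12 + 48)*(d - 3) = 60*(-3 + d) = -180 + 60*d)
S(T) = T (S(T) = T²/T = T)
S(-87) - O(59, 78) = -87 - (-180 + 60*78) = -87 - (-180 + 4680) = -87 - 1*4500 = -87 - 4500 = -4587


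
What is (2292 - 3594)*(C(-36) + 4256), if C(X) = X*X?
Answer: -7228704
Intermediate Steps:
C(X) = X**2
(2292 - 3594)*(C(-36) + 4256) = (2292 - 3594)*((-36)**2 + 4256) = -1302*(1296 + 4256) = -1302*5552 = -7228704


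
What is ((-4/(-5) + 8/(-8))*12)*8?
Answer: -96/5 ≈ -19.200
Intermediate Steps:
((-4/(-5) + 8/(-8))*12)*8 = ((-4*(-⅕) + 8*(-⅛))*12)*8 = ((⅘ - 1)*12)*8 = -⅕*12*8 = -12/5*8 = -96/5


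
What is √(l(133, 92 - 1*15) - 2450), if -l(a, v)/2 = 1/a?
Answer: 2*I*√10834579/133 ≈ 49.498*I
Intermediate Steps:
l(a, v) = -2/a
√(l(133, 92 - 1*15) - 2450) = √(-2/133 - 2450) = √(-325852/133) = 2*I*√10834579/133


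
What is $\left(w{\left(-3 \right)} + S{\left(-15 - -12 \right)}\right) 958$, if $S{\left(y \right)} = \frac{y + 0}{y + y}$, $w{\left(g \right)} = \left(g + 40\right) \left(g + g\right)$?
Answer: $-212197$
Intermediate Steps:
$w{\left(g \right)} = 2 g \left(40 + g\right)$ ($w{\left(g \right)} = \left(40 + g\right) 2 g = 2 g \left(40 + g\right)$)
$S{\left(y \right)} = \frac{1}{2}$ ($S{\left(y \right)} = \frac{y}{2 y} = y \frac{1}{2 y} = \frac{1}{2}$)
$\left(w{\left(-3 \right)} + S{\left(-15 - -12 \right)}\right) 958 = \left(2 \left(-3\right) \left(40 - 3\right) + \frac{1}{2}\right) 958 = \left(2 \left(-3\right) 37 + \frac{1}{2}\right) 958 = \left(-222 + \frac{1}{2}\right) 958 = \left(- \frac{443}{2}\right) 958 = -212197$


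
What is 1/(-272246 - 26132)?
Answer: -1/298378 ≈ -3.3515e-6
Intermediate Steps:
1/(-272246 - 26132) = 1/(-298378) = -1/298378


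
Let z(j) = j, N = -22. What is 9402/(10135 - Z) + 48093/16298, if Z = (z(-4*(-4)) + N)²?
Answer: 638925003/164593502 ≈ 3.8818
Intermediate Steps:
Z = 36 (Z = (-4*(-4) - 22)² = (16 - 22)² = (-6)² = 36)
9402/(10135 - Z) + 48093/16298 = 9402/(10135 - 1*36) + 48093/16298 = 9402/(10135 - 36) + 48093*(1/16298) = 9402/10099 + 48093/16298 = 638925003/164593502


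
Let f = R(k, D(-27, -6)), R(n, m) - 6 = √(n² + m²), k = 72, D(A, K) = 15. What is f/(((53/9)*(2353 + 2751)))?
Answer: 27/135256 + 27*√601/270512 ≈ 0.0026465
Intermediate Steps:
R(n, m) = 6 + √(m² + n²) (R(n, m) = 6 + √(n² + m²) = 6 + √(m² + n²))
f = 6 + 3*√601 (f = 6 + √(15² + 72²) = 6 + √(225 + 5184) = 6 + √5409 = 6 + 3*√601 ≈ 79.546)
f/(((53/9)*(2353 + 2751))) = (6 + 3*√601)/(((53/9)*(2353 + 2751))) = (6 + 3*√601)/(((53*(⅑))*5104)) = (6 + 3*√601)/(((53/9)*5104)) = (6 + 3*√601)/(270512/9) = (6 + 3*√601)*(9/270512) = 27/135256 + 27*√601/270512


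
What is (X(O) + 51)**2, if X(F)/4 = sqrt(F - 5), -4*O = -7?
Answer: 2549 + 204*I*sqrt(13) ≈ 2549.0 + 735.53*I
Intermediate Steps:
O = 7/4 (O = -1/4*(-7) = 7/4 ≈ 1.7500)
X(F) = 4*sqrt(-5 + F) (X(F) = 4*sqrt(F - 5) = 4*sqrt(-5 + F))
(X(O) + 51)**2 = (4*sqrt(-5 + 7/4) + 51)**2 = (4*sqrt(-13/4) + 51)**2 = (4*(I*sqrt(13)/2) + 51)**2 = (2*I*sqrt(13) + 51)**2 = (51 + 2*I*sqrt(13))**2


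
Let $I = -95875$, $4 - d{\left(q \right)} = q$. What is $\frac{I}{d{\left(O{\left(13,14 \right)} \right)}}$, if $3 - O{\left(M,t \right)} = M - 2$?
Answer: $- \frac{95875}{12} \approx -7989.6$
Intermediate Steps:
$O{\left(M,t \right)} = 5 - M$ ($O{\left(M,t \right)} = 3 - \left(M - 2\right) = 3 - \left(-2 + M\right) = 5 - M$)
$d{\left(q \right)} = 4 - q$
$\frac{I}{d{\left(O{\left(13,14 \right)} \right)}} = - \frac{95875}{4 - \left(5 - 13\right)} = - \frac{95875}{4 - -8} = - \frac{95875}{4 + 8} = - \frac{95875}{12}$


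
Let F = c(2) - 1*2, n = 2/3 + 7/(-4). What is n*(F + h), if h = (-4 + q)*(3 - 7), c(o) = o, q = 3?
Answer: -13/3 ≈ -4.3333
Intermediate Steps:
h = 4 (h = (-4 + 3)*(3 - 7) = -1*(-4) = 4)
n = -13/12 (n = 2*(1/3) + 7*(-1/4) = 2/3 - 7/4 = -13/12 ≈ -1.0833)
F = 0 (F = 2 - 1*2 = 2 - 2 = 0)
n*(F + h) = -13*(0 + 4)/12 = -13/12*4 = -13/3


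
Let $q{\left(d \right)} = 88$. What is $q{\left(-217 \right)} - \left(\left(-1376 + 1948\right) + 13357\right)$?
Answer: $-13841$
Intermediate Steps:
$q{\left(-217 \right)} - \left(\left(-1376 + 1948\right) + 13357\right) = 88 - \left(\left(-1376 + 1948\right) + 13357\right) = 88 - \left(572 + 13357\right) = 88 - 13929 = -13841$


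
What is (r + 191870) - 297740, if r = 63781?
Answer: -42089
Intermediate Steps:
(r + 191870) - 297740 = (63781 + 191870) - 297740 = 255651 - 297740 = -42089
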